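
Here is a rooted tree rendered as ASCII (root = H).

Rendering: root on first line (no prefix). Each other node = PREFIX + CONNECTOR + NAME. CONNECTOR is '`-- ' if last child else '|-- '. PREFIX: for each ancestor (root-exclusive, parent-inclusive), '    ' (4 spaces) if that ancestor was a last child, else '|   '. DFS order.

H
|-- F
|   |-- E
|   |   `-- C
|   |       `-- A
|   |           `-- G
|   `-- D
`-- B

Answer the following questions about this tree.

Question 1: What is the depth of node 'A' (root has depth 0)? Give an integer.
Answer: 4

Derivation:
Path from root to A: H -> F -> E -> C -> A
Depth = number of edges = 4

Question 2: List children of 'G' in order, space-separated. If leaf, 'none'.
Answer: none

Derivation:
Node G's children (from adjacency): (leaf)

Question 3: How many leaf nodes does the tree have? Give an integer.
Answer: 3

Derivation:
Leaves (nodes with no children): B, D, G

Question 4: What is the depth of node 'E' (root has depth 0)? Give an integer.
Path from root to E: H -> F -> E
Depth = number of edges = 2

Answer: 2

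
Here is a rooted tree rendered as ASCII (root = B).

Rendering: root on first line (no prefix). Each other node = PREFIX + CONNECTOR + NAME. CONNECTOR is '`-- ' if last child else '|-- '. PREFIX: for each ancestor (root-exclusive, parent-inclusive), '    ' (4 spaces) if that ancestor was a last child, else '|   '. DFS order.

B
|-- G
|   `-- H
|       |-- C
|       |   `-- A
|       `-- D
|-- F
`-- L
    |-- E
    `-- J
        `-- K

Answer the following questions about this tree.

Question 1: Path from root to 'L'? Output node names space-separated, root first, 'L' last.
Answer: B L

Derivation:
Walk down from root: B -> L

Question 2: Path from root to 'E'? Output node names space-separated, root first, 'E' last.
Walk down from root: B -> L -> E

Answer: B L E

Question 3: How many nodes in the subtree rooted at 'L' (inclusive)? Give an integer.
Subtree rooted at L contains: E, J, K, L
Count = 4

Answer: 4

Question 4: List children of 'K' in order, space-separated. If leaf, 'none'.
Node K's children (from adjacency): (leaf)

Answer: none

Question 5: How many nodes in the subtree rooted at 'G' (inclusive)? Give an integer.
Subtree rooted at G contains: A, C, D, G, H
Count = 5

Answer: 5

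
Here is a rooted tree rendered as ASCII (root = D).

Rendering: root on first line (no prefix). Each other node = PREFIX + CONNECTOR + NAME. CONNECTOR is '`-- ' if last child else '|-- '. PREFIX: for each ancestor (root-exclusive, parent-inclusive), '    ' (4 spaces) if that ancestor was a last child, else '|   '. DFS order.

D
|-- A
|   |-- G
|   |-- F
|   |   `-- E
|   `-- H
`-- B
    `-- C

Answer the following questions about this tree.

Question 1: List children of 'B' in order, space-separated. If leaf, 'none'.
Answer: C

Derivation:
Node B's children (from adjacency): C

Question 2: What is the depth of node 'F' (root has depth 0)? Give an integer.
Path from root to F: D -> A -> F
Depth = number of edges = 2

Answer: 2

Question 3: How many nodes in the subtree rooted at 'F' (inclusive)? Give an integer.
Subtree rooted at F contains: E, F
Count = 2

Answer: 2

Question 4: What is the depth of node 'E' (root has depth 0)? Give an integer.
Path from root to E: D -> A -> F -> E
Depth = number of edges = 3

Answer: 3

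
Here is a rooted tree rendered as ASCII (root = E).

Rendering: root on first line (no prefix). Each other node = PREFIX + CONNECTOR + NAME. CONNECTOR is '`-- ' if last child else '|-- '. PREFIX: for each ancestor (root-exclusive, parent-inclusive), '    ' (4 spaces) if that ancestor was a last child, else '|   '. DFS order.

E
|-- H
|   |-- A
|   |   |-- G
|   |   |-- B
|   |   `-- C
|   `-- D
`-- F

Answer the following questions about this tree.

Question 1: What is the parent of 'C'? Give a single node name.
Answer: A

Derivation:
Scan adjacency: C appears as child of A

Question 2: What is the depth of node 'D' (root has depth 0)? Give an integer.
Answer: 2

Derivation:
Path from root to D: E -> H -> D
Depth = number of edges = 2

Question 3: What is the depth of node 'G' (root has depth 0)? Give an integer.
Answer: 3

Derivation:
Path from root to G: E -> H -> A -> G
Depth = number of edges = 3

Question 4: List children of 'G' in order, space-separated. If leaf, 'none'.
Answer: none

Derivation:
Node G's children (from adjacency): (leaf)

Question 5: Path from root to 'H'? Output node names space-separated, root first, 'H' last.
Walk down from root: E -> H

Answer: E H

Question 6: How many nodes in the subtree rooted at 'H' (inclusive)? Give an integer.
Answer: 6

Derivation:
Subtree rooted at H contains: A, B, C, D, G, H
Count = 6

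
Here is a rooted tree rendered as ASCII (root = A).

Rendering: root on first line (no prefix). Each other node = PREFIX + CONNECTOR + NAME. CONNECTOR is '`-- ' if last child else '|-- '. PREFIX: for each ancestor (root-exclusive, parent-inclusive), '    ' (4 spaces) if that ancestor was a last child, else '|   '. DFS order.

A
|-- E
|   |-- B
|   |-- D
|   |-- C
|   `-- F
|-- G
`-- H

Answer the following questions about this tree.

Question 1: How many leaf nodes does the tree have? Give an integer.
Answer: 6

Derivation:
Leaves (nodes with no children): B, C, D, F, G, H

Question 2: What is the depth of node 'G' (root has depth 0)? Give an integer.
Answer: 1

Derivation:
Path from root to G: A -> G
Depth = number of edges = 1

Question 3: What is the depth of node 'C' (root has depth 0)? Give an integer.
Answer: 2

Derivation:
Path from root to C: A -> E -> C
Depth = number of edges = 2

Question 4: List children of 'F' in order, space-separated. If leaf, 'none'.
Node F's children (from adjacency): (leaf)

Answer: none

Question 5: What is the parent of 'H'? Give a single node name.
Answer: A

Derivation:
Scan adjacency: H appears as child of A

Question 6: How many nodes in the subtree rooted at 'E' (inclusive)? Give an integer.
Subtree rooted at E contains: B, C, D, E, F
Count = 5

Answer: 5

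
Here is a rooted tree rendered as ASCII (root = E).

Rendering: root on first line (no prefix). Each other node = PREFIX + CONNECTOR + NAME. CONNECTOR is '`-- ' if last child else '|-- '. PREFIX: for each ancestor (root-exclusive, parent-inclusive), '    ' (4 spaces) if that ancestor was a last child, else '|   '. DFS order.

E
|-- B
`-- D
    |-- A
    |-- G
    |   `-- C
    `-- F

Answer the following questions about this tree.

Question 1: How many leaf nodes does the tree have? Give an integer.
Leaves (nodes with no children): A, B, C, F

Answer: 4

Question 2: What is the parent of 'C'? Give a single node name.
Scan adjacency: C appears as child of G

Answer: G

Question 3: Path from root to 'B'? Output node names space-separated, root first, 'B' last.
Walk down from root: E -> B

Answer: E B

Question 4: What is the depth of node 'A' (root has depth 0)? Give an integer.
Answer: 2

Derivation:
Path from root to A: E -> D -> A
Depth = number of edges = 2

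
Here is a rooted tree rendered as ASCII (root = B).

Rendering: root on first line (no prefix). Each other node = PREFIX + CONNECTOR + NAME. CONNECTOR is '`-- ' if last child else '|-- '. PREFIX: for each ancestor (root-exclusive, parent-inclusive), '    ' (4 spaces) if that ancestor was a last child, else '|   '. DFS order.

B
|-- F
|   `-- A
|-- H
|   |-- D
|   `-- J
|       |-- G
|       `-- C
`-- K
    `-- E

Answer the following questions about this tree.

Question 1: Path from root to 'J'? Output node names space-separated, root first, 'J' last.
Answer: B H J

Derivation:
Walk down from root: B -> H -> J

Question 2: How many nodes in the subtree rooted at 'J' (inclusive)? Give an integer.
Answer: 3

Derivation:
Subtree rooted at J contains: C, G, J
Count = 3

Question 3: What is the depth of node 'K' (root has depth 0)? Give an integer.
Answer: 1

Derivation:
Path from root to K: B -> K
Depth = number of edges = 1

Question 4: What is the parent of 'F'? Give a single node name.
Scan adjacency: F appears as child of B

Answer: B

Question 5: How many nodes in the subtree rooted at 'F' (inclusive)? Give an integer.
Subtree rooted at F contains: A, F
Count = 2

Answer: 2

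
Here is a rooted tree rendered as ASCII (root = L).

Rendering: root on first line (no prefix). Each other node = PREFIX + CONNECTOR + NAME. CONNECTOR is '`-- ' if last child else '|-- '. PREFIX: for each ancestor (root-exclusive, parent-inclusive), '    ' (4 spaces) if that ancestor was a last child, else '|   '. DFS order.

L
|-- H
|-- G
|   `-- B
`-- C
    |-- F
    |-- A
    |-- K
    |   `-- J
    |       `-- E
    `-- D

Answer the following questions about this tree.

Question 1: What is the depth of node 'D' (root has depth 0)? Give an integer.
Answer: 2

Derivation:
Path from root to D: L -> C -> D
Depth = number of edges = 2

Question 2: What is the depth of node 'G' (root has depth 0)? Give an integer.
Path from root to G: L -> G
Depth = number of edges = 1

Answer: 1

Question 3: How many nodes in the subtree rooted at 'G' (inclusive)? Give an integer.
Answer: 2

Derivation:
Subtree rooted at G contains: B, G
Count = 2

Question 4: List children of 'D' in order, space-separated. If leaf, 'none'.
Node D's children (from adjacency): (leaf)

Answer: none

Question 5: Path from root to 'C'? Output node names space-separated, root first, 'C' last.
Walk down from root: L -> C

Answer: L C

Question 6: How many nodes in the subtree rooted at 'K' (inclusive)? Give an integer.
Answer: 3

Derivation:
Subtree rooted at K contains: E, J, K
Count = 3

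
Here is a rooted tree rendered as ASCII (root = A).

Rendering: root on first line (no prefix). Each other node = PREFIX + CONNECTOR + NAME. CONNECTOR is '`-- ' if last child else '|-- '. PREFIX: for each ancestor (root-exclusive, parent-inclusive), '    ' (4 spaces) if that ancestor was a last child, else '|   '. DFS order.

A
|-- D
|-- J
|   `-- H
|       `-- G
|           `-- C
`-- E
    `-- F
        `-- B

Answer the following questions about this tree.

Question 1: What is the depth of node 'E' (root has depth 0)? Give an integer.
Answer: 1

Derivation:
Path from root to E: A -> E
Depth = number of edges = 1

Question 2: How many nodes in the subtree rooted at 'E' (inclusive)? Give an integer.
Subtree rooted at E contains: B, E, F
Count = 3

Answer: 3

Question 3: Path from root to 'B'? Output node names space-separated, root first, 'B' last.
Walk down from root: A -> E -> F -> B

Answer: A E F B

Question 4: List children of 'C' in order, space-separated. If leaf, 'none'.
Node C's children (from adjacency): (leaf)

Answer: none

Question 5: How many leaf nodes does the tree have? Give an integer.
Leaves (nodes with no children): B, C, D

Answer: 3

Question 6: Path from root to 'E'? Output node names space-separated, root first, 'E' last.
Answer: A E

Derivation:
Walk down from root: A -> E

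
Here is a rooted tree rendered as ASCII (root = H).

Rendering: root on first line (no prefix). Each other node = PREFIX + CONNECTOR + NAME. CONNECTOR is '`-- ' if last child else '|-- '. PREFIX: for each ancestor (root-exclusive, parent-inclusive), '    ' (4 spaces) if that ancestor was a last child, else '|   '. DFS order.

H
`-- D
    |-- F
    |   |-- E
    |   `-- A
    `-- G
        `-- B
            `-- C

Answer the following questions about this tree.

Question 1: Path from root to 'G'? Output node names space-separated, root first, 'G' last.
Answer: H D G

Derivation:
Walk down from root: H -> D -> G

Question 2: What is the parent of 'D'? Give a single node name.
Scan adjacency: D appears as child of H

Answer: H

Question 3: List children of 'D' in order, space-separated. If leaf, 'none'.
Node D's children (from adjacency): F, G

Answer: F G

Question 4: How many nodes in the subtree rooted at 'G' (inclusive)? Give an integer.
Subtree rooted at G contains: B, C, G
Count = 3

Answer: 3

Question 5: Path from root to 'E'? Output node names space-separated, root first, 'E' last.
Answer: H D F E

Derivation:
Walk down from root: H -> D -> F -> E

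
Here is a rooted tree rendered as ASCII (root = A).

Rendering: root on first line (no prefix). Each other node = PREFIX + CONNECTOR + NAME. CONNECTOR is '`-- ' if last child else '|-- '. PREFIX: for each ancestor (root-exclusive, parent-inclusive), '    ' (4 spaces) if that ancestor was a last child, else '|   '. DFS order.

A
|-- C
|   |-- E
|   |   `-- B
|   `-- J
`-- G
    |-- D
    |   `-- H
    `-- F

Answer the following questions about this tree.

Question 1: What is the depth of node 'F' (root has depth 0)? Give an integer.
Answer: 2

Derivation:
Path from root to F: A -> G -> F
Depth = number of edges = 2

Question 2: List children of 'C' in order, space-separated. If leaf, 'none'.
Answer: E J

Derivation:
Node C's children (from adjacency): E, J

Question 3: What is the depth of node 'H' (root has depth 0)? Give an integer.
Path from root to H: A -> G -> D -> H
Depth = number of edges = 3

Answer: 3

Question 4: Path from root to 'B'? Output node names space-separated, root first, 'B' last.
Walk down from root: A -> C -> E -> B

Answer: A C E B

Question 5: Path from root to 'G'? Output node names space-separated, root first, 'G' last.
Answer: A G

Derivation:
Walk down from root: A -> G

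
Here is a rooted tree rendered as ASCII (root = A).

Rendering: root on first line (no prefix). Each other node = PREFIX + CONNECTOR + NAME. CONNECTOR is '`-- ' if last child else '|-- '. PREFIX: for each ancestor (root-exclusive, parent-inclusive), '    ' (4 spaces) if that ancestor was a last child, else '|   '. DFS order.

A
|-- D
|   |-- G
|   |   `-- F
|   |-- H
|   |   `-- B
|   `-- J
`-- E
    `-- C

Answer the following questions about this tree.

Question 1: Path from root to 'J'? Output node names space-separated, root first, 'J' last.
Walk down from root: A -> D -> J

Answer: A D J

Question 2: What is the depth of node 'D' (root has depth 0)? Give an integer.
Answer: 1

Derivation:
Path from root to D: A -> D
Depth = number of edges = 1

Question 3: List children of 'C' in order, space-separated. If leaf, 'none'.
Answer: none

Derivation:
Node C's children (from adjacency): (leaf)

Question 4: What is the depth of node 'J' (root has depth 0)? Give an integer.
Path from root to J: A -> D -> J
Depth = number of edges = 2

Answer: 2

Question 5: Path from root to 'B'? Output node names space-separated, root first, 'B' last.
Answer: A D H B

Derivation:
Walk down from root: A -> D -> H -> B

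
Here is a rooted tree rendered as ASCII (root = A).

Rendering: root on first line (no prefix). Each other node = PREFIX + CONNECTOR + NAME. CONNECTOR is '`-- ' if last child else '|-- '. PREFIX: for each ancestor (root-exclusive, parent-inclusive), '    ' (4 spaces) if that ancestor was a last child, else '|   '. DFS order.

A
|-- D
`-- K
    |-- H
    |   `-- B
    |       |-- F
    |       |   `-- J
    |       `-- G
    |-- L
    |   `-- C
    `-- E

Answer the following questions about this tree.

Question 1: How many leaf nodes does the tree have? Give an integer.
Answer: 5

Derivation:
Leaves (nodes with no children): C, D, E, G, J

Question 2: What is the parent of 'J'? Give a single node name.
Scan adjacency: J appears as child of F

Answer: F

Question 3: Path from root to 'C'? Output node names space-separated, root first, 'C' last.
Answer: A K L C

Derivation:
Walk down from root: A -> K -> L -> C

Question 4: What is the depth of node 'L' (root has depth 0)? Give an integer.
Path from root to L: A -> K -> L
Depth = number of edges = 2

Answer: 2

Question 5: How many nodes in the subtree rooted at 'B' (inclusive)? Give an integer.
Answer: 4

Derivation:
Subtree rooted at B contains: B, F, G, J
Count = 4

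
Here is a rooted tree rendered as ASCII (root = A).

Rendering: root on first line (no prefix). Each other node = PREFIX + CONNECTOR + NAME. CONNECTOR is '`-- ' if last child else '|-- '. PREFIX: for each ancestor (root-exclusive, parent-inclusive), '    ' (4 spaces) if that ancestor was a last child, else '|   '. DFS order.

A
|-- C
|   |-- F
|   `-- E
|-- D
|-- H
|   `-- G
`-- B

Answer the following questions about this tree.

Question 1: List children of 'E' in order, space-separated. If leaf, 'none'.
Node E's children (from adjacency): (leaf)

Answer: none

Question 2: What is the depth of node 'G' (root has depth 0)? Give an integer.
Path from root to G: A -> H -> G
Depth = number of edges = 2

Answer: 2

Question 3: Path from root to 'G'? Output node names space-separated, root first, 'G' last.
Answer: A H G

Derivation:
Walk down from root: A -> H -> G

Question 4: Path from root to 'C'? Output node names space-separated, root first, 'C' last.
Answer: A C

Derivation:
Walk down from root: A -> C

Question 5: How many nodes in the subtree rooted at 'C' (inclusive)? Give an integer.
Answer: 3

Derivation:
Subtree rooted at C contains: C, E, F
Count = 3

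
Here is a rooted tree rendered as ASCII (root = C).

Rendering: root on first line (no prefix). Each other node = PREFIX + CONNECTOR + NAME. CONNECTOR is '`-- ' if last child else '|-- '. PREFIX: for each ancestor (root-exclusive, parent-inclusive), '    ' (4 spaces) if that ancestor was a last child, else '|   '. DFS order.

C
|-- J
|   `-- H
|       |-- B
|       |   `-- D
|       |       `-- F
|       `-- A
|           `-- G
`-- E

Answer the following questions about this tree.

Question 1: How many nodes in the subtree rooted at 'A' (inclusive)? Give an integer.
Subtree rooted at A contains: A, G
Count = 2

Answer: 2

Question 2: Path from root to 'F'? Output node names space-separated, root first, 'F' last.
Answer: C J H B D F

Derivation:
Walk down from root: C -> J -> H -> B -> D -> F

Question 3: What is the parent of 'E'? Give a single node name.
Scan adjacency: E appears as child of C

Answer: C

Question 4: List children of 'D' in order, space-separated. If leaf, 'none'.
Node D's children (from adjacency): F

Answer: F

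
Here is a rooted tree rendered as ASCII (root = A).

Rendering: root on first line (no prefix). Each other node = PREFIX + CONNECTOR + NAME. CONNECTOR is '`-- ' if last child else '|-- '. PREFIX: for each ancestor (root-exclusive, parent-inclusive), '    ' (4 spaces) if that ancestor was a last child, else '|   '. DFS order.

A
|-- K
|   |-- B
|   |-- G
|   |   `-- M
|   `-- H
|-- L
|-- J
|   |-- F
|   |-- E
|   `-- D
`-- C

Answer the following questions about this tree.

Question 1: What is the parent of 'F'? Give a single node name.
Scan adjacency: F appears as child of J

Answer: J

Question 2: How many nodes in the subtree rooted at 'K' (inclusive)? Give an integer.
Subtree rooted at K contains: B, G, H, K, M
Count = 5

Answer: 5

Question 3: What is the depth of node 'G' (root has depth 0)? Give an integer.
Answer: 2

Derivation:
Path from root to G: A -> K -> G
Depth = number of edges = 2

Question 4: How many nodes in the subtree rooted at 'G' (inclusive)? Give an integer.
Subtree rooted at G contains: G, M
Count = 2

Answer: 2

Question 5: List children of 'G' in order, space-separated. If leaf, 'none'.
Node G's children (from adjacency): M

Answer: M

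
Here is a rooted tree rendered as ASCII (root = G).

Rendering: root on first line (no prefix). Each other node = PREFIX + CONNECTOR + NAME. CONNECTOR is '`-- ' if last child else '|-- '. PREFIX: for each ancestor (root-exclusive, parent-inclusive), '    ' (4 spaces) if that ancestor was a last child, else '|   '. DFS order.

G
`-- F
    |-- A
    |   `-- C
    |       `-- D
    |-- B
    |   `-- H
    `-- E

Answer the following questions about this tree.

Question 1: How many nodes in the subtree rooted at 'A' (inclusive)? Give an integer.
Answer: 3

Derivation:
Subtree rooted at A contains: A, C, D
Count = 3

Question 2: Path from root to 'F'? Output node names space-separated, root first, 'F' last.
Walk down from root: G -> F

Answer: G F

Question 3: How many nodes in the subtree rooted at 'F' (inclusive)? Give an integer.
Subtree rooted at F contains: A, B, C, D, E, F, H
Count = 7

Answer: 7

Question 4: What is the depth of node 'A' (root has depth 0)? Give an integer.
Answer: 2

Derivation:
Path from root to A: G -> F -> A
Depth = number of edges = 2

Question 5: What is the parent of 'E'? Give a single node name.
Answer: F

Derivation:
Scan adjacency: E appears as child of F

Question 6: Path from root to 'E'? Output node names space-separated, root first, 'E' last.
Walk down from root: G -> F -> E

Answer: G F E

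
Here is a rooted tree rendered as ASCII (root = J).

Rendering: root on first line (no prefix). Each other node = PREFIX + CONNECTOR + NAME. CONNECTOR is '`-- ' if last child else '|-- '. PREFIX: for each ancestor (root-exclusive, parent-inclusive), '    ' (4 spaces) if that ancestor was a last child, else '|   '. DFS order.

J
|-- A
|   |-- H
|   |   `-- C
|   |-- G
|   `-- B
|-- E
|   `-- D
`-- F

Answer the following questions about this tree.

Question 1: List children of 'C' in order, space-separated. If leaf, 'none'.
Answer: none

Derivation:
Node C's children (from adjacency): (leaf)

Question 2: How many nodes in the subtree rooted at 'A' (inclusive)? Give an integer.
Answer: 5

Derivation:
Subtree rooted at A contains: A, B, C, G, H
Count = 5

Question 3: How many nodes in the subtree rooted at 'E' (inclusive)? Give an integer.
Subtree rooted at E contains: D, E
Count = 2

Answer: 2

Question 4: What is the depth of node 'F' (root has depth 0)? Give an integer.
Answer: 1

Derivation:
Path from root to F: J -> F
Depth = number of edges = 1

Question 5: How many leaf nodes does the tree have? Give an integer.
Answer: 5

Derivation:
Leaves (nodes with no children): B, C, D, F, G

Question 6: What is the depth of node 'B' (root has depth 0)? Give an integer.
Answer: 2

Derivation:
Path from root to B: J -> A -> B
Depth = number of edges = 2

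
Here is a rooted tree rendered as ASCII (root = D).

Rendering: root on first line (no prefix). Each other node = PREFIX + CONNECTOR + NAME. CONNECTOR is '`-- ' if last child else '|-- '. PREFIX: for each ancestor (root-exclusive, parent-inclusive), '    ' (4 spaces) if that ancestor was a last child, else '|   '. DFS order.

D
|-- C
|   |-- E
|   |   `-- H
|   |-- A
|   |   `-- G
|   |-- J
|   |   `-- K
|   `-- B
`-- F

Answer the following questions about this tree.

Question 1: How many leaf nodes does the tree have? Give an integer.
Leaves (nodes with no children): B, F, G, H, K

Answer: 5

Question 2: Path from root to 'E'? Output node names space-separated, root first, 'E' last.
Walk down from root: D -> C -> E

Answer: D C E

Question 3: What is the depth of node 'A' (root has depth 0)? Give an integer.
Answer: 2

Derivation:
Path from root to A: D -> C -> A
Depth = number of edges = 2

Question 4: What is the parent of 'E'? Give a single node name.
Answer: C

Derivation:
Scan adjacency: E appears as child of C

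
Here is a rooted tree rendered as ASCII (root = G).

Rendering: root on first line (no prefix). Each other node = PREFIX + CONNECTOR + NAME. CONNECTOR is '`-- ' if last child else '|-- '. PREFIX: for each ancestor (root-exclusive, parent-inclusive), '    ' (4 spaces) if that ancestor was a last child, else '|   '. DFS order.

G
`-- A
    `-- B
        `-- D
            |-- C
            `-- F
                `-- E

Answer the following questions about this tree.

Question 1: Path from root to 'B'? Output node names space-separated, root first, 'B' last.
Walk down from root: G -> A -> B

Answer: G A B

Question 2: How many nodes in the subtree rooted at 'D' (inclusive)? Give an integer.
Subtree rooted at D contains: C, D, E, F
Count = 4

Answer: 4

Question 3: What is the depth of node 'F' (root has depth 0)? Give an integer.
Path from root to F: G -> A -> B -> D -> F
Depth = number of edges = 4

Answer: 4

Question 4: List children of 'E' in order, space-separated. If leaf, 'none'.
Answer: none

Derivation:
Node E's children (from adjacency): (leaf)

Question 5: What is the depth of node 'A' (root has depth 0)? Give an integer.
Path from root to A: G -> A
Depth = number of edges = 1

Answer: 1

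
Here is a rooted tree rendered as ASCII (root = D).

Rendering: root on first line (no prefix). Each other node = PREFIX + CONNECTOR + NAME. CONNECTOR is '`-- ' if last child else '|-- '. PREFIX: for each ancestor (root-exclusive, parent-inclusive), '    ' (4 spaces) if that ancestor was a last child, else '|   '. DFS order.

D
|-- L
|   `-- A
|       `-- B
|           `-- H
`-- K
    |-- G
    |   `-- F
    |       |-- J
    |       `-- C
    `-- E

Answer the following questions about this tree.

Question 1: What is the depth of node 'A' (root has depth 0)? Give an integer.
Answer: 2

Derivation:
Path from root to A: D -> L -> A
Depth = number of edges = 2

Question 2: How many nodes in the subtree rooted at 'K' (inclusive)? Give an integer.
Answer: 6

Derivation:
Subtree rooted at K contains: C, E, F, G, J, K
Count = 6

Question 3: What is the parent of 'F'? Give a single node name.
Answer: G

Derivation:
Scan adjacency: F appears as child of G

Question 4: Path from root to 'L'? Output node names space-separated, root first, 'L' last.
Answer: D L

Derivation:
Walk down from root: D -> L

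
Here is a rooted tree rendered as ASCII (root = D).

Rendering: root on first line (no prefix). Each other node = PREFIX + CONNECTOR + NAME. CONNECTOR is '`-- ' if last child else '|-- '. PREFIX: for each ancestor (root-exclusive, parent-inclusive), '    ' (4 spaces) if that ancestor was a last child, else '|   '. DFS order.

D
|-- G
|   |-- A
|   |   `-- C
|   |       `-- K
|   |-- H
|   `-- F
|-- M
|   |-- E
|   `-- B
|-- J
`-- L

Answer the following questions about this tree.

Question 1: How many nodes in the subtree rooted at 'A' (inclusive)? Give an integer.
Answer: 3

Derivation:
Subtree rooted at A contains: A, C, K
Count = 3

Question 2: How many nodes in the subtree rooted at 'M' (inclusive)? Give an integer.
Answer: 3

Derivation:
Subtree rooted at M contains: B, E, M
Count = 3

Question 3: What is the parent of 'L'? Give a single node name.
Answer: D

Derivation:
Scan adjacency: L appears as child of D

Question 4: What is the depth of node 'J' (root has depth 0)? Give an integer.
Answer: 1

Derivation:
Path from root to J: D -> J
Depth = number of edges = 1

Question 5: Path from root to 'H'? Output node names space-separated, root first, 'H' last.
Walk down from root: D -> G -> H

Answer: D G H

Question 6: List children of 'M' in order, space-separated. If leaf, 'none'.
Node M's children (from adjacency): E, B

Answer: E B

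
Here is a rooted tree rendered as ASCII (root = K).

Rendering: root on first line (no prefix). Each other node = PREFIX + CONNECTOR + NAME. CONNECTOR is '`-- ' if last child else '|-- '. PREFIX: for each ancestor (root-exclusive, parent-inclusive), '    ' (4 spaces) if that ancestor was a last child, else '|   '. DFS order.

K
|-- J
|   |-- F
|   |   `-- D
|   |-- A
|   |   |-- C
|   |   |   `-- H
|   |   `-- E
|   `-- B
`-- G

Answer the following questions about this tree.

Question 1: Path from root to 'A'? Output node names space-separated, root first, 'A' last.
Walk down from root: K -> J -> A

Answer: K J A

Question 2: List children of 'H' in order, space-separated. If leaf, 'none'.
Node H's children (from adjacency): (leaf)

Answer: none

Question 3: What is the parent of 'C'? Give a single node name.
Scan adjacency: C appears as child of A

Answer: A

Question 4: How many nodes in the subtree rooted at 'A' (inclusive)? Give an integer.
Subtree rooted at A contains: A, C, E, H
Count = 4

Answer: 4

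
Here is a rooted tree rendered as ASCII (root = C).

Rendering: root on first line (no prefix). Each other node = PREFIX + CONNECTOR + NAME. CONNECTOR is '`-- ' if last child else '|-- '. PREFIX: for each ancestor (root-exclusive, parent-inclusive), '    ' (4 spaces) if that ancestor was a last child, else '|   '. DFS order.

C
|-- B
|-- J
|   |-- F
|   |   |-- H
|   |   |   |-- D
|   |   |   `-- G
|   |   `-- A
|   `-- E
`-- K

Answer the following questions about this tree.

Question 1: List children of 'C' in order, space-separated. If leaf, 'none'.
Node C's children (from adjacency): B, J, K

Answer: B J K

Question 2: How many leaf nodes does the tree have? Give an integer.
Answer: 6

Derivation:
Leaves (nodes with no children): A, B, D, E, G, K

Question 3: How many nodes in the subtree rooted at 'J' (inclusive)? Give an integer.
Answer: 7

Derivation:
Subtree rooted at J contains: A, D, E, F, G, H, J
Count = 7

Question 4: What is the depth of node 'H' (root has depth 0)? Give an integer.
Path from root to H: C -> J -> F -> H
Depth = number of edges = 3

Answer: 3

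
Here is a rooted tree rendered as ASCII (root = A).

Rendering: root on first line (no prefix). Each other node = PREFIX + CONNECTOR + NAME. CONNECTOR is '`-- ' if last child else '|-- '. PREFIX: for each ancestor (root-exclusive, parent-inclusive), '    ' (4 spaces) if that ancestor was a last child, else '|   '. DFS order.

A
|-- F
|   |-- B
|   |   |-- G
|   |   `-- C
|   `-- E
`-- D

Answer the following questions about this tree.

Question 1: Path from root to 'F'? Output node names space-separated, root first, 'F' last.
Walk down from root: A -> F

Answer: A F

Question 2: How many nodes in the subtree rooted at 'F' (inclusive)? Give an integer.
Subtree rooted at F contains: B, C, E, F, G
Count = 5

Answer: 5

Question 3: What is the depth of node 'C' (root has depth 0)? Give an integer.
Path from root to C: A -> F -> B -> C
Depth = number of edges = 3

Answer: 3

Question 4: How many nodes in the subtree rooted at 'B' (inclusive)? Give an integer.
Answer: 3

Derivation:
Subtree rooted at B contains: B, C, G
Count = 3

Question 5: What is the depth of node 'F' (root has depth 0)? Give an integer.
Path from root to F: A -> F
Depth = number of edges = 1

Answer: 1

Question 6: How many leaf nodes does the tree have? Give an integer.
Answer: 4

Derivation:
Leaves (nodes with no children): C, D, E, G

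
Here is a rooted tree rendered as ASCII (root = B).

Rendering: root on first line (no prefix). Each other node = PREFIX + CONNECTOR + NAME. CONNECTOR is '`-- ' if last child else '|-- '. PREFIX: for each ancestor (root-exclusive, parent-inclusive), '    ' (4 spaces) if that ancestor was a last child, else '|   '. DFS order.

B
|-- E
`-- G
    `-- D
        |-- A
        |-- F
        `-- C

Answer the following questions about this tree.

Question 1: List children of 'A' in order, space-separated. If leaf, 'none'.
Answer: none

Derivation:
Node A's children (from adjacency): (leaf)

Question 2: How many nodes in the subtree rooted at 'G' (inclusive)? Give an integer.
Answer: 5

Derivation:
Subtree rooted at G contains: A, C, D, F, G
Count = 5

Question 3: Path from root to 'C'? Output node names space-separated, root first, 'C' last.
Walk down from root: B -> G -> D -> C

Answer: B G D C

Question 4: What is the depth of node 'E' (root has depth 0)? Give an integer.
Path from root to E: B -> E
Depth = number of edges = 1

Answer: 1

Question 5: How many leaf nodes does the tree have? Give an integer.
Leaves (nodes with no children): A, C, E, F

Answer: 4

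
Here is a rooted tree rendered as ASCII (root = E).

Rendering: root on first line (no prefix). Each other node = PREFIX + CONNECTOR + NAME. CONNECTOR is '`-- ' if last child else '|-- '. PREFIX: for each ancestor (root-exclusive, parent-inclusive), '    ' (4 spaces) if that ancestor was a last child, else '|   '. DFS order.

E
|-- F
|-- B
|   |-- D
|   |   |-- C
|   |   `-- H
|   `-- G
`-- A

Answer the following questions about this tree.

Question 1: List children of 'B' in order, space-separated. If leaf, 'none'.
Node B's children (from adjacency): D, G

Answer: D G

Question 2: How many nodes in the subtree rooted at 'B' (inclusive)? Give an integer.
Answer: 5

Derivation:
Subtree rooted at B contains: B, C, D, G, H
Count = 5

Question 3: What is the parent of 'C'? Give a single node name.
Scan adjacency: C appears as child of D

Answer: D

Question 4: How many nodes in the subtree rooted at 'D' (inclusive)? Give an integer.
Answer: 3

Derivation:
Subtree rooted at D contains: C, D, H
Count = 3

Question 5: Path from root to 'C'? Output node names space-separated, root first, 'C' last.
Answer: E B D C

Derivation:
Walk down from root: E -> B -> D -> C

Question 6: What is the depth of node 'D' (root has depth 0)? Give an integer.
Path from root to D: E -> B -> D
Depth = number of edges = 2

Answer: 2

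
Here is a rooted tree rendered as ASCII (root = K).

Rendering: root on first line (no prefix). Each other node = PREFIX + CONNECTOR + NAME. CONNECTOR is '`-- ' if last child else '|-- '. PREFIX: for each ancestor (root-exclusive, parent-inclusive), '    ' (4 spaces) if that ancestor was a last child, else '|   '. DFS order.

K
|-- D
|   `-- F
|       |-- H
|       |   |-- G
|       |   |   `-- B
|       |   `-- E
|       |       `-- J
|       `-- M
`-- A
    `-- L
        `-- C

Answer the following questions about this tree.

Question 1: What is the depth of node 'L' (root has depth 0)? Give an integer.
Answer: 2

Derivation:
Path from root to L: K -> A -> L
Depth = number of edges = 2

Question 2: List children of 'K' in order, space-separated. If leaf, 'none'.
Node K's children (from adjacency): D, A

Answer: D A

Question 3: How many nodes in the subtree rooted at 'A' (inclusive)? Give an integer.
Subtree rooted at A contains: A, C, L
Count = 3

Answer: 3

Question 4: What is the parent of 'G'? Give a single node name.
Answer: H

Derivation:
Scan adjacency: G appears as child of H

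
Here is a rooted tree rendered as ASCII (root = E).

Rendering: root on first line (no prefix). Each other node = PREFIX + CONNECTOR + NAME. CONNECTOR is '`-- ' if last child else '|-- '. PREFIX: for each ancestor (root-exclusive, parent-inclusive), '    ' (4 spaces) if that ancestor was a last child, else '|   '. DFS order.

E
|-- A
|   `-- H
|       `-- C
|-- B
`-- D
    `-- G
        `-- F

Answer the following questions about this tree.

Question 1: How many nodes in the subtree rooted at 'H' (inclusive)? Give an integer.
Subtree rooted at H contains: C, H
Count = 2

Answer: 2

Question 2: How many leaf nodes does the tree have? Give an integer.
Leaves (nodes with no children): B, C, F

Answer: 3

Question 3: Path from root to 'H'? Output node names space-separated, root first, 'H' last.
Answer: E A H

Derivation:
Walk down from root: E -> A -> H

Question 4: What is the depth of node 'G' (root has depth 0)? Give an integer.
Path from root to G: E -> D -> G
Depth = number of edges = 2

Answer: 2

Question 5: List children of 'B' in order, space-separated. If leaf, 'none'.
Node B's children (from adjacency): (leaf)

Answer: none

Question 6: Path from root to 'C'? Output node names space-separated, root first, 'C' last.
Answer: E A H C

Derivation:
Walk down from root: E -> A -> H -> C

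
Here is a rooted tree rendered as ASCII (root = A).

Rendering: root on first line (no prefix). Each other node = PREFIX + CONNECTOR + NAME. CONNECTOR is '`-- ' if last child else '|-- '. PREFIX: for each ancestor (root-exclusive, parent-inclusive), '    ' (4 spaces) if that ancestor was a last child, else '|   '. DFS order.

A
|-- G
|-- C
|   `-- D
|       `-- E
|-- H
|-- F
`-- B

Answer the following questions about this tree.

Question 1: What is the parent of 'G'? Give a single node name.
Scan adjacency: G appears as child of A

Answer: A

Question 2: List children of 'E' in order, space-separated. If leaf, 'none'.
Node E's children (from adjacency): (leaf)

Answer: none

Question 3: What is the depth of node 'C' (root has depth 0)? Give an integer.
Path from root to C: A -> C
Depth = number of edges = 1

Answer: 1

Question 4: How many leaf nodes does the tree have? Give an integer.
Leaves (nodes with no children): B, E, F, G, H

Answer: 5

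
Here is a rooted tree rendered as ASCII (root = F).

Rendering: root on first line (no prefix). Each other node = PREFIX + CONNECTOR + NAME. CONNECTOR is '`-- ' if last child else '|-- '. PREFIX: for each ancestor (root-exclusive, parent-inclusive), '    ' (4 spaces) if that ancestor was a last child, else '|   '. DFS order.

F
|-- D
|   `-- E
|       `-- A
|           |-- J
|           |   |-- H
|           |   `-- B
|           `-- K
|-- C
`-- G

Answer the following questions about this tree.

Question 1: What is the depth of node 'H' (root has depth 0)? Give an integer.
Answer: 5

Derivation:
Path from root to H: F -> D -> E -> A -> J -> H
Depth = number of edges = 5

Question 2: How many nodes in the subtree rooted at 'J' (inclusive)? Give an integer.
Subtree rooted at J contains: B, H, J
Count = 3

Answer: 3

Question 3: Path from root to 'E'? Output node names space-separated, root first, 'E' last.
Walk down from root: F -> D -> E

Answer: F D E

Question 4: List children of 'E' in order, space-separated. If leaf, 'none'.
Node E's children (from adjacency): A

Answer: A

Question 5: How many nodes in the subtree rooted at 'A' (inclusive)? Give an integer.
Answer: 5

Derivation:
Subtree rooted at A contains: A, B, H, J, K
Count = 5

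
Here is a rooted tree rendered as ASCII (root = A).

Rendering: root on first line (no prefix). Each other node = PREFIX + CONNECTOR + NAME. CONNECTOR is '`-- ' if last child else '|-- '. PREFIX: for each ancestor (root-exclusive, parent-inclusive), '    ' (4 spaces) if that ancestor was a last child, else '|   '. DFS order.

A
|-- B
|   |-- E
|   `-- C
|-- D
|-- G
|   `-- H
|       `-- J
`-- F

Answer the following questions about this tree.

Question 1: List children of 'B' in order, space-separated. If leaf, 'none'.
Answer: E C

Derivation:
Node B's children (from adjacency): E, C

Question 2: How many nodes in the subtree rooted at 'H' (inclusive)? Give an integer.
Subtree rooted at H contains: H, J
Count = 2

Answer: 2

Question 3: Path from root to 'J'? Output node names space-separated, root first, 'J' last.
Walk down from root: A -> G -> H -> J

Answer: A G H J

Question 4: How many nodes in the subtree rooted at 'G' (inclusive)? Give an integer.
Answer: 3

Derivation:
Subtree rooted at G contains: G, H, J
Count = 3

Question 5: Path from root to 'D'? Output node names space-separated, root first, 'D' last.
Walk down from root: A -> D

Answer: A D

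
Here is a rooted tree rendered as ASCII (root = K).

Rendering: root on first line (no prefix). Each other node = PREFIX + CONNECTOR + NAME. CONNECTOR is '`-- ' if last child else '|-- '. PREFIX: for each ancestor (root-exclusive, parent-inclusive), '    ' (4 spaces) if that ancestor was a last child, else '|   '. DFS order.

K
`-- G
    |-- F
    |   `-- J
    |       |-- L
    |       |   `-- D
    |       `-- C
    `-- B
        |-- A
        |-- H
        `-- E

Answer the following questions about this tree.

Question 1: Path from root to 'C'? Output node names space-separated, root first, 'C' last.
Walk down from root: K -> G -> F -> J -> C

Answer: K G F J C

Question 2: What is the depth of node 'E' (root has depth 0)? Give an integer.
Answer: 3

Derivation:
Path from root to E: K -> G -> B -> E
Depth = number of edges = 3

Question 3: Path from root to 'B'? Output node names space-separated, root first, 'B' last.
Answer: K G B

Derivation:
Walk down from root: K -> G -> B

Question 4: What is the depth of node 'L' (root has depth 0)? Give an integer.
Path from root to L: K -> G -> F -> J -> L
Depth = number of edges = 4

Answer: 4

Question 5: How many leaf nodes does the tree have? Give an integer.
Answer: 5

Derivation:
Leaves (nodes with no children): A, C, D, E, H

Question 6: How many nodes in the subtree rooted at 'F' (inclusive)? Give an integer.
Subtree rooted at F contains: C, D, F, J, L
Count = 5

Answer: 5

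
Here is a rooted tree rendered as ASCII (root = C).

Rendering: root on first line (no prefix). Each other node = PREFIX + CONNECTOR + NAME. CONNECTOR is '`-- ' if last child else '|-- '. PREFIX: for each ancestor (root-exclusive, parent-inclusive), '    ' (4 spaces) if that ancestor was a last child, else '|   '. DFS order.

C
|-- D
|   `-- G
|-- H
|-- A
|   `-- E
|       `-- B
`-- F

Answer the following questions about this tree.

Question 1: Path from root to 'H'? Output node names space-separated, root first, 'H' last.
Walk down from root: C -> H

Answer: C H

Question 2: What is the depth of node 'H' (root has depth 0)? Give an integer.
Path from root to H: C -> H
Depth = number of edges = 1

Answer: 1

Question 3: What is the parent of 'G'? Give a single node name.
Scan adjacency: G appears as child of D

Answer: D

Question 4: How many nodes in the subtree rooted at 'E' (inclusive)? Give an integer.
Subtree rooted at E contains: B, E
Count = 2

Answer: 2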